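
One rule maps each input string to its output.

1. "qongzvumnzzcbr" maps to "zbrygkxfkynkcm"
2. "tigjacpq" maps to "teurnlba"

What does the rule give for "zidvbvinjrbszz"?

Each output is the input with this applied: shift every letter 11 places forward in the alphabet (wrapping around), then swap each adjacent pair of characters (1↔2, 3↔4, ...).
Working it through for "zidvbvinjrbszz": intermediate "ktogmgtyucmdkk", final "tkgogmytcudmkk".

tkgogmytcudmkk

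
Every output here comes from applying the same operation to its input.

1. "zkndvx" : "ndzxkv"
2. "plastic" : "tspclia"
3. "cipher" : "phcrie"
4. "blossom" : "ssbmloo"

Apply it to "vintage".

atveign

The rule is to take characters alternately from the front and the back (1st, last, 2nd, 2nd-last, ...), then move the last 2 characters to the front (rotate right by 2).
For "vintage", step one produces "veignat"; step two turns that into "atveign".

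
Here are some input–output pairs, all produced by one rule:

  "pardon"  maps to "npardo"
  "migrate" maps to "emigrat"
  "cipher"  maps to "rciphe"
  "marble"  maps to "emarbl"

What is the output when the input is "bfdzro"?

obfdzr

Rule — move the last character to the front.
Applying that to "bfdzro" gives "obfdzr".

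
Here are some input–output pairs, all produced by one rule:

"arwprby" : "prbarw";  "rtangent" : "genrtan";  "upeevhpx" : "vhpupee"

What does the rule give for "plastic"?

Looking at the pairs, the operation is to delete the last character, then move the last 3 characters to the front (rotate right by 3).
Starting from "plastic": after the first operation, "plasti"; after the second, "stipla".

stipla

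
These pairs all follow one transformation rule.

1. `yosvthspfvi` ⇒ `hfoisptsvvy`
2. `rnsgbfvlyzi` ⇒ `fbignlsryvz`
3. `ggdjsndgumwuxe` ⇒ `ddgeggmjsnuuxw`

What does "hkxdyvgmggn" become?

gdggkhnmxvy

The pattern: sort the characters into alphabetical order, then swap each adjacent pair of characters (1↔2, 3↔4, ...).
Applying both steps to "hkxdyvgmggn": "dggghkmnvxy", then "gdggkhnmxvy".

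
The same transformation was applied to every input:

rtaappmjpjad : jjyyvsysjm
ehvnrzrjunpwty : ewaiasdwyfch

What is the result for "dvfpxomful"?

oygxvodu

The pattern: delete the first 2 characters, then shift every letter 9 places forward in the alphabet (wrapping around).
"dvfpxomful" → "oygxvodu".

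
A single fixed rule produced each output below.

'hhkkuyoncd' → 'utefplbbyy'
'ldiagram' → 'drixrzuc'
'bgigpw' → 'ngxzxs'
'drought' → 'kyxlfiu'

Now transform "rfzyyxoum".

The pattern: shift every letter 9 places backward in the alphabet (wrapping around), then reverse the string.
Doing the same to "rfzyyxoum": "dlfoppqwi".
(Check on "ldiagram": → "cuzrxird" → "drixrzuc" ✓)

dlfoppqwi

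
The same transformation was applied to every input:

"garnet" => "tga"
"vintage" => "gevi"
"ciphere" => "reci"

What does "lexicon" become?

Each output is the input with this applied: move the first 2 characters to the end (rotate left by 2), then delete the first 3 characters.
On "lexicon" that produces "onle".

onle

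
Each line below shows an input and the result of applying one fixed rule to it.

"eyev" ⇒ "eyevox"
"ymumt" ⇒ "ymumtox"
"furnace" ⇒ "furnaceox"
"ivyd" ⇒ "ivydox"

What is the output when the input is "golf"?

golfox

The rule is to append "ox".
For "golf" the result is "golfox".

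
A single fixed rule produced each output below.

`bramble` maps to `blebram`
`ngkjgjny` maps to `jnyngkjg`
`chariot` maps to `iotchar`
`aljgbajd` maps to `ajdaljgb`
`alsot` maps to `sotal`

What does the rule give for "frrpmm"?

pmmfrr

The pattern: move the last 3 characters to the front (rotate right by 3).
So "frrpmm" becomes "pmmfrr".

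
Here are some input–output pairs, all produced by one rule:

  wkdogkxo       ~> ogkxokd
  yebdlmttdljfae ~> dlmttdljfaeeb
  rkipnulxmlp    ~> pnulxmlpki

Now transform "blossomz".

The transformation: delete the first character, then move the first 2 characters to the end (rotate left by 2).
On "blossomz" that produces "ssomzlo".
(Check on "wkdogkxo": → "kdogkxo" → "ogkxokd" ✓)

ssomzlo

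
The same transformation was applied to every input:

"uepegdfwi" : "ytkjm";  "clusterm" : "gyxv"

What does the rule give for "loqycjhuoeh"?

Rule — keep every other character starting from the first (positions 1st, 3rd, 5th, ...), then shift every letter 4 places forward in the alphabet (wrapping around).
Starting from "loqycjhuoeh": after the first operation, "lqchoh"; after the second, "puglsl".
(Check on "clusterm": → "cutr" → "gyxv" ✓)

puglsl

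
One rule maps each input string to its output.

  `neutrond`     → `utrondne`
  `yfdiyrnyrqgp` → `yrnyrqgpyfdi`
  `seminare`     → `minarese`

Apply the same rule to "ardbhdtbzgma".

The transformation: swap the front and back halves of the string, then move the last 2 characters to the front (rotate right by 2).
Applying that to "ardbhdtbzgma" gives "hdtbzgmaardb".

hdtbzgmaardb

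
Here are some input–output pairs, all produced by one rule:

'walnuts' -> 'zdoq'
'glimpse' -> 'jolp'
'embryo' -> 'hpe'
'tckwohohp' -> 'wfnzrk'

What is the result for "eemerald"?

Looking at the pairs, the operation is to delete the last 3 characters, then shift every letter 3 places forward in the alphabet (wrapping around).
For "eemerald", step one produces "eemer"; step two turns that into "hhphu".
(Check on "glimpse": → "glim" → "jolp" ✓)

hhphu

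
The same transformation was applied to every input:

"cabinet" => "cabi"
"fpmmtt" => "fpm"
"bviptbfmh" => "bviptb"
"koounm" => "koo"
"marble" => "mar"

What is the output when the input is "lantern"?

lant

The transformation: delete the last 3 characters.
For "lantern" the result is "lant".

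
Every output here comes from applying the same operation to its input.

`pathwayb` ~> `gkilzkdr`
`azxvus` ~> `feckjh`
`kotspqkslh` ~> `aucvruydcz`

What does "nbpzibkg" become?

The transformation: shift every letter 10 places forward in the alphabet (wrapping around), then swap the front and back halves of the string.
Applying both steps to "nbpzibkg": "xlzjsluq", then "sluqxlzj".

sluqxlzj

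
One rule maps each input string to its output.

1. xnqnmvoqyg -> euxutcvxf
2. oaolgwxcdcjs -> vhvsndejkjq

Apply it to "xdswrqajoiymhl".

Each output is the input with this applied: delete the last character, then shift every letter 7 places forward in the alphabet (wrapping around).
"xdswrqajoiymhl" → "xdswrqajoiymh" → "ekzdyxhqvpfto".

ekzdyxhqvpfto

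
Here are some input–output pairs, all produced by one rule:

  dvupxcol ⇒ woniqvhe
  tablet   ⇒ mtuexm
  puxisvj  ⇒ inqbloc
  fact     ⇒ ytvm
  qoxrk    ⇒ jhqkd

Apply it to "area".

Looking at the pairs, the operation is to shift every letter 7 places backward in the alphabet (wrapping around).
"area" → "tkxt".

tkxt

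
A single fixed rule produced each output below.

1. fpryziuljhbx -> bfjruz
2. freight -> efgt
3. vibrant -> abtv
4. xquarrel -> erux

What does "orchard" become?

acdo

In each case the input is transformed by: keep every other character starting from the first (positions 1st, 3rd, 5th, ...), then sort the characters into alphabetical order.
Applying both steps to "orchard": "ocad", then "acdo".
(Check on "xquarrel": → "xure" → "erux" ✓)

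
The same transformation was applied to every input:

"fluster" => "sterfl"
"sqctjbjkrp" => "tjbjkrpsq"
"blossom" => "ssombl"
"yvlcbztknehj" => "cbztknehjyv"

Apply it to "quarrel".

rrelqu

The pattern: move the first 3 characters to the end (rotate left by 3), then delete the last character.
On "quarrel": the first step gives "rrelqua", and the second then gives "rrelqu".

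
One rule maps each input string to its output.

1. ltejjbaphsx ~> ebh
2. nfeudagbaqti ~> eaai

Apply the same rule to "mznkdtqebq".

ntb

Each output is the input with this applied: keep one character in every 3, starting at position 3 (positions 3rd, 6th, 9th, ...).
"mznkdtqebq" → "ntb".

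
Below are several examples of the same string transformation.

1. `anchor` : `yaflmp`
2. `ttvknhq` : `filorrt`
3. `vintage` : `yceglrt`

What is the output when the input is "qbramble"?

Rule — sort the characters into alphabetical order, then shift every letter 2 places backward in the alphabet (wrapping around).
Applying both steps to "qbramble": "abbelmqr", then "yzzcjkop".

yzzcjkop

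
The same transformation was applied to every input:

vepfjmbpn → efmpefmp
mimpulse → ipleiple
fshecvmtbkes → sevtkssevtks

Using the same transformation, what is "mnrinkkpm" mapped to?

The pattern: keep every other character starting from the second (positions 2nd, 4th, 6th, ...), then write the whole string twice.
On "mnrinkkpm": the first step gives "nikp", and the second then gives "nikpnikp".
(Check on "fshecvmtbkes": → "sevtks" → "sevtkssevtks" ✓)

nikpnikp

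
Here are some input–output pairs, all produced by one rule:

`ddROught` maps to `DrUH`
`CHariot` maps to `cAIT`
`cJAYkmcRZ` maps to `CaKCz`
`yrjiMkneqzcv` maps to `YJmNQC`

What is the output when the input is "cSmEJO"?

In each case the input is transformed by: keep every other character starting from the first (positions 1st, 3rd, 5th, ...), then flip the case of every letter.
For "cSmEJO", step one produces "cmJ"; step two turns that into "CMj".

CMj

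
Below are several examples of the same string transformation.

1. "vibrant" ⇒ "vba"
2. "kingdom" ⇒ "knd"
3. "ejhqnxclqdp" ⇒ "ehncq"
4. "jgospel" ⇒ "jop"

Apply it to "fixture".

fxu

Looking at the pairs, the operation is to keep every other character starting from the first (positions 1st, 3rd, 5th, ...), then delete the last character.
"fixture" → "fxue" → "fxu".
(Check on "jgospel": → "jopl" → "jop" ✓)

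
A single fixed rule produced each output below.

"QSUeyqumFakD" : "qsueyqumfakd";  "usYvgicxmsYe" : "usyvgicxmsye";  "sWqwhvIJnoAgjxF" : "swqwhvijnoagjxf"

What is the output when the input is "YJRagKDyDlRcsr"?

yjragkdydlrcsr

Each output is the input with this applied: convert every letter to lowercase.
Applying that to "YJRagKDyDlRcsr" gives "yjragkdydlrcsr".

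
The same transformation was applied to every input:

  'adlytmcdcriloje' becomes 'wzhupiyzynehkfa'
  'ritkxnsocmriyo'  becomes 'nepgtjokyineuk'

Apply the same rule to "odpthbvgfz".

The rule is to shift every letter 4 places backward in the alphabet (wrapping around).
For "odpthbvgfz" the result is "kzlpdxrcbv".

kzlpdxrcbv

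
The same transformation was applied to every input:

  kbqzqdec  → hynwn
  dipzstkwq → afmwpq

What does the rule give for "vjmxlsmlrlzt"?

Each output is the input with this applied: shift every letter 3 places backward in the alphabet (wrapping around), then delete the last 3 characters.
On "vjmxlsmlrlzt" that produces "sgjuipjio".
(Check on "kbqzqdec": → "hynwnabz" → "hynwn" ✓)

sgjuipjio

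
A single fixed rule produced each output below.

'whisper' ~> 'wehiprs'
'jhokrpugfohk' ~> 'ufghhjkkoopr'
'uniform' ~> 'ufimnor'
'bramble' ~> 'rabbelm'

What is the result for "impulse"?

Each output is the input with this applied: sort the characters into alphabetical order, then move the last character to the front.
For "impulse" the result is "ueilmps".
(Check on "jhokrpugfohk": → "fghhjkkoopru" → "ufghhjkkoopr" ✓)

ueilmps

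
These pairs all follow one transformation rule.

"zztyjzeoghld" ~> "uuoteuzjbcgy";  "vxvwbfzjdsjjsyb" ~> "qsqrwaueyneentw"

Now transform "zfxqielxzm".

In each case the input is transformed by: shift every letter 5 places backward in the alphabet (wrapping around).
On "zfxqielxzm" that produces "uasldzgsuh".

uasldzgsuh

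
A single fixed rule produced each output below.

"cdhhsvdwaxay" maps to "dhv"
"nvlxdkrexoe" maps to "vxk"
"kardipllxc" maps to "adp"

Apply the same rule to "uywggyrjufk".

ygy

The rule is to keep every other character starting from the second (positions 2nd, 4th, 6th, ...), then keep only the first 3 characters.
Doing the same to "uywggyrjufk": "ygy".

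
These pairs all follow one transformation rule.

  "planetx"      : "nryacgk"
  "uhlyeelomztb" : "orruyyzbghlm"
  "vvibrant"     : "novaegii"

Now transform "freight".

rstuveg

The pattern: sort the characters into alphabetical order, then shift every letter 13 places forward in the alphabet (wrapping around) — i.e. ROT13.
Working it through for "freight": intermediate "efghirt", final "rstuveg".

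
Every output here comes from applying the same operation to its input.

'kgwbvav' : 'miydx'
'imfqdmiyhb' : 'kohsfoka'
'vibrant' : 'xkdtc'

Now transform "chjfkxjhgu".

The pattern: delete the last 2 characters, then shift every letter 2 places forward in the alphabet (wrapping around).
For "chjfkxjhgu", step one produces "chjfkxjh"; step two turns that into "ejlhmzlj".

ejlhmzlj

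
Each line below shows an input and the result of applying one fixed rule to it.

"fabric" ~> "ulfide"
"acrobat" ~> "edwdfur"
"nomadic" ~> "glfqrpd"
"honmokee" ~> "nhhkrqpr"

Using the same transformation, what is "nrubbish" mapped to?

Each output is the input with this applied: move the last 3 characters to the front (rotate right by 3), then shift every letter 3 places forward in the alphabet (wrapping around).
"nrubbish" → "ishnrubb" → "lvkquxee".

lvkquxee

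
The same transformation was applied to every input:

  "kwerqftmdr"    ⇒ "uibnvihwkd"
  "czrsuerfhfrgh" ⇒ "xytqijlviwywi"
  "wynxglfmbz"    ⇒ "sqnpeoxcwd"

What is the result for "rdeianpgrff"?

In each case the input is transformed by: move the last 2 characters to the front (rotate right by 2), then shift every letter 9 places backward in the alphabet (wrapping around).
On "rdeianpgrff": the first step gives "ffrdeianpgr", and the second then gives "wwiuvzregxi".

wwiuvzregxi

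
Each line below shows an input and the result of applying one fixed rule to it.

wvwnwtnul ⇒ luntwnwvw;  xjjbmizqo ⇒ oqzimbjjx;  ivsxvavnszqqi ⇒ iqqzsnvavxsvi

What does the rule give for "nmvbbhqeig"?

Looking at the pairs, the operation is to reverse the string.
So "nmvbbhqeig" becomes "gieqhbbvmn".

gieqhbbvmn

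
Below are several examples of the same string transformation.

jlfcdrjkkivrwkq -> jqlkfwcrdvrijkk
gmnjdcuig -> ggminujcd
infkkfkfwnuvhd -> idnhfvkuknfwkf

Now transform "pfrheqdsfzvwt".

ptfwrvhzefqsd

Looking at the pairs, the operation is to take characters alternately from the front and the back (1st, last, 2nd, 2nd-last, ...).
For "pfrheqdsfzvwt" the result is "ptfwrvhzefqsd".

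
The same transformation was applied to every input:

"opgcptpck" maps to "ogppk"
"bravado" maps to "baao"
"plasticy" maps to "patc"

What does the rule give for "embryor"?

What's happening: keep every other character starting from the first (positions 1st, 3rd, 5th, ...).
For "embryor" the result is "ebyr".

ebyr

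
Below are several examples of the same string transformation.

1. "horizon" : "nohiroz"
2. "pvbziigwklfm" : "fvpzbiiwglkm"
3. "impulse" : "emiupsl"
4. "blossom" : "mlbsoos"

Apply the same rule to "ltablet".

ttlbael

Looking at the pairs, the operation is to swap each adjacent pair of characters (1↔2, 3↔4, ...), then move the last character to the front.
Starting from "ltablet": after the first operation, "tlbaelt"; after the second, "ttlbael".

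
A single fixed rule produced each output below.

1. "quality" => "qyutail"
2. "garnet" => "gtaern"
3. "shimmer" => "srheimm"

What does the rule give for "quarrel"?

qluearr

The rule is to take characters alternately from the front and the back (1st, last, 2nd, 2nd-last, ...).
"quarrel" → "qluearr".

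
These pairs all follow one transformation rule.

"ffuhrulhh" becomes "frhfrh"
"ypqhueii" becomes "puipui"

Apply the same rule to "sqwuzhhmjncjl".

The transformation: keep one character in every 3, starting at position 2 (positions 2nd, 5th, 8th, ...), then write the whole string twice.
"sqwuzhhmjncjl" → "qzmc" → "qzmcqzmc".

qzmcqzmc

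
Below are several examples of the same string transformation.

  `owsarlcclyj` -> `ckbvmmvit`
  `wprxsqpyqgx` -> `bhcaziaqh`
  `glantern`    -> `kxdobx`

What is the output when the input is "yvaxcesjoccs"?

khmoctymmc

Looking at the pairs, the operation is to delete the first 2 characters, then shift every letter 10 places forward in the alphabet (wrapping around).
On "yvaxcesjoccs" that produces "khmoctymmc".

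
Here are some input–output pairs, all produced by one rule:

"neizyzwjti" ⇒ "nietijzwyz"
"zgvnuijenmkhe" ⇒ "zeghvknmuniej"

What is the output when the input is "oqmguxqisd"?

What's happening: take characters alternately from the front and the back (1st, last, 2nd, 2nd-last, ...).
For "oqmguxqisd" the result is "odqsmigqux".

odqsmigqux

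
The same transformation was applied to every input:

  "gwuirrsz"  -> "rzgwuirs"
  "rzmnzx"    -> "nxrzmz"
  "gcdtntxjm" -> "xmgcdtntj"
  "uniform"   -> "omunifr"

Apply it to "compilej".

In each case the input is transformed by: move the last 2 characters to the front (rotate right by 2), then swap the first and last characters.
"compilej" → "ljcompie".

ljcompie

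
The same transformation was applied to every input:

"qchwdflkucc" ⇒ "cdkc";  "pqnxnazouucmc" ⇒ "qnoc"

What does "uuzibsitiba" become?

ubta

What's happening: keep one character in every 3, starting at position 2 (positions 2nd, 5th, 8th, ...).
So "uuzibsitiba" becomes "ubta".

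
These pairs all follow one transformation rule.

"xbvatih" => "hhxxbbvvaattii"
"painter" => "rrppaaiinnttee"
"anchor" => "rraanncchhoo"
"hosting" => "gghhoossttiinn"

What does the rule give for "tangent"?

What's happening: move the last character to the front, then double every character.
Working it through for "tangent": intermediate "ttangen", final "ttttaannggeenn".

ttttaannggeenn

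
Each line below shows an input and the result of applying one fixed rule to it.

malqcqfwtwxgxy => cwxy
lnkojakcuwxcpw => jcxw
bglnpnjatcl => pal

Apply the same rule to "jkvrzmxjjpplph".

zjph

Each output is the input with this applied: delete the first 3 characters, then keep one character in every 3, starting at position 2 (positions 2nd, 5th, 8th, ...).
For "jkvrzmxjjpplph", step one produces "rzmxjjpplph"; step two turns that into "zjph".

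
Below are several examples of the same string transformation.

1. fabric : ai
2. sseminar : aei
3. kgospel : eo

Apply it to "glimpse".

The transformation: sort the characters into alphabetical order, then keep only the vowels.
Starting from "glimpse": after the first operation, "egilmps"; after the second, "ei".

ei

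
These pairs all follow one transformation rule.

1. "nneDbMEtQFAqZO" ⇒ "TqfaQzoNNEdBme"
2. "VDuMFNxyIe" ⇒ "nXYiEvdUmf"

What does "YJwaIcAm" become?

What's happening: swap the front and back halves of the string, then flip the case of every letter.
For "YJwaIcAm", step one produces "IcAmYJwa"; step two turns that into "iCaMyjWA".

iCaMyjWA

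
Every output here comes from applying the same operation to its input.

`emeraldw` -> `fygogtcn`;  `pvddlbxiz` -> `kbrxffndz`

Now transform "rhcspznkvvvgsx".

The transformation: shift every letter 2 places forward in the alphabet (wrapping around), then move the last 2 characters to the front (rotate right by 2).
Starting from "rhcspznkvvvgsx": after the first operation, "tjeurbpmxxxiuz"; after the second, "uztjeurbpmxxxi".

uztjeurbpmxxxi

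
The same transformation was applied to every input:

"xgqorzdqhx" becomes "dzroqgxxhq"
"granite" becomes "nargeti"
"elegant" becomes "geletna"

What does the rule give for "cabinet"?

ibacten

Looking at the pairs, the operation is to move the last 3 characters to the front (rotate right by 3), then reverse the string.
Starting from "cabinet": after the first operation, "netcabi"; after the second, "ibacten".
(Check on "elegant": → "anteleg" → "geletna" ✓)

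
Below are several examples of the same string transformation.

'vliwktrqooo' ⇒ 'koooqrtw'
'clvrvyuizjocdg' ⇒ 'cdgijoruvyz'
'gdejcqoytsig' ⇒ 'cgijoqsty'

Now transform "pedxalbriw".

abilrwx

The transformation: delete the first 3 characters, then sort the characters into alphabetical order.
Applying that to "pedxalbriw" gives "abilrwx".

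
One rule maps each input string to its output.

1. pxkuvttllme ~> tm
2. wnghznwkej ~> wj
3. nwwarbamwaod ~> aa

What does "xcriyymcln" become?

mn

In each case the input is transformed by: keep one character in every 3, starting at position 1 (positions 1st, 4th, 7th, ...), then delete the first 2 characters.
Starting from "xcriyymcln": after the first operation, "ximn"; after the second, "mn".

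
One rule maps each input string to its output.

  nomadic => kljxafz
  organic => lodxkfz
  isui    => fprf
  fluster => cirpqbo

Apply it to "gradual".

doxarxi

Rule — shift every letter 3 places backward in the alphabet (wrapping around).
On "gradual" that produces "doxarxi".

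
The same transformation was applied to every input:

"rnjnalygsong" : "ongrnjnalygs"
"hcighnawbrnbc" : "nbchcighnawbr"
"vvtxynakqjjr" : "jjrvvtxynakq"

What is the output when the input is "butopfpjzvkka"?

kkabutopfpjzv

The pattern: move the last 3 characters to the front (rotate right by 3).
On "butopfpjzvkka" that produces "kkabutopfpjzv".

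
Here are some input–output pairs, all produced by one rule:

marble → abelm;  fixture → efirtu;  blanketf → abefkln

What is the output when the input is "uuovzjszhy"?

The transformation: sort the characters into alphabetical order, then delete the last character.
On "uuovzjszhy": the first step gives "hjosuuvyzz", and the second then gives "hjosuuvyz".
(Check on "blanketf": → "abefklnt" → "abefkln" ✓)

hjosuuvyz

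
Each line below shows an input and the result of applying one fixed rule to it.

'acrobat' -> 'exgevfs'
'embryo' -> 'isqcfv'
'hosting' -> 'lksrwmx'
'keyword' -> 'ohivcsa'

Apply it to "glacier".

kvpiemg

In each case the input is transformed by: take characters alternately from the front and the back (1st, last, 2nd, 2nd-last, ...), then shift every letter 4 places forward in the alphabet (wrapping around).
For "glacier", step one produces "grleaic"; step two turns that into "kvpiemg".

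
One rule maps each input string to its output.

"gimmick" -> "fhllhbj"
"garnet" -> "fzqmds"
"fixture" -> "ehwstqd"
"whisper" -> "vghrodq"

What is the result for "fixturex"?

ehwstqdw

The transformation: shift every letter 1 place backward in the alphabet (wrapping around).
Applying that to "fixturex" gives "ehwstqdw".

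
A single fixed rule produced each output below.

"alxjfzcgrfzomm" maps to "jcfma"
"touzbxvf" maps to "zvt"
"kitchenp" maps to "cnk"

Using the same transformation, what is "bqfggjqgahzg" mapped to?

gqhb

The rule is to keep one character in every 3, starting at position 1 (positions 1st, 4th, 7th, ...), then move the first character to the end.
Working it through for "bqfggjqgahzg": intermediate "bgqh", final "gqhb".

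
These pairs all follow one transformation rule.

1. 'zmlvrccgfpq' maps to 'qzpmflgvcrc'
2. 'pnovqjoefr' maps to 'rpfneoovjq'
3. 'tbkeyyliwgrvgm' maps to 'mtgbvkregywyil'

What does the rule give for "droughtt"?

Each output is the input with this applied: take characters alternately from the front and the back (1st, last, 2nd, 2nd-last, ...), then swap each adjacent pair of characters (1↔2, 3↔4, ...).
Applying that to "droughtt" gives "tdtrhogu".

tdtrhogu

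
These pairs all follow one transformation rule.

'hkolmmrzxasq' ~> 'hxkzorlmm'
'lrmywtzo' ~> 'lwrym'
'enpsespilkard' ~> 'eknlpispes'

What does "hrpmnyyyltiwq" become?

htrlpymyny

Each output is the input with this applied: delete the last 3 characters, then take characters alternately from the front and the back (1st, last, 2nd, 2nd-last, ...).
Applying that to "hrpmnyyyltiwq" gives "htrlpymyny".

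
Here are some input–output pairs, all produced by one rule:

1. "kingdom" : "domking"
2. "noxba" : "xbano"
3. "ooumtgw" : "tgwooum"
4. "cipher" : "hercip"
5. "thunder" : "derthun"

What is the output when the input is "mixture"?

In each case the input is transformed by: move the last 3 characters to the front (rotate right by 3).
Doing the same to "mixture": "uremixt".

uremixt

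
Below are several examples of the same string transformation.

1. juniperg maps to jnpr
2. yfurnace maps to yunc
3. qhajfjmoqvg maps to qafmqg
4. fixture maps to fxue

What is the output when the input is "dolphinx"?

dlhn

What's happening: keep every other character starting from the first (positions 1st, 3rd, 5th, ...).
Applying that to "dolphinx" gives "dlhn".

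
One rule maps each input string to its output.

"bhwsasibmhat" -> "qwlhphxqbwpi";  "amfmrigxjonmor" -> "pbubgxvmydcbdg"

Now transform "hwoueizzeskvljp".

In each case the input is transformed by: shift every letter 11 places backward in the alphabet (wrapping around).
Applying that to "hwoueizzeskvljp" gives "wldjtxoothzkaye".

wldjtxoothzkaye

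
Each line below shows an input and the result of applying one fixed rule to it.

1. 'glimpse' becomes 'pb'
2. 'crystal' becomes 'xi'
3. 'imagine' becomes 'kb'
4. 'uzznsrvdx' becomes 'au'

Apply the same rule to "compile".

The rule is to shift every letter 3 places backward in the alphabet (wrapping around), then keep only the last 2 characters.
On "compile": the first step gives "zljmfib", and the second then gives "ib".

ib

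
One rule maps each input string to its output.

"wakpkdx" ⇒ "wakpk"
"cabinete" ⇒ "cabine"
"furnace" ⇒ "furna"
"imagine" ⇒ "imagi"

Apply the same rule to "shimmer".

Rule — delete the last 2 characters.
On "shimmer" that produces "shimm".

shimm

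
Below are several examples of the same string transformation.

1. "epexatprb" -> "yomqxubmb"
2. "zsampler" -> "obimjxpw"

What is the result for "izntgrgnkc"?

In each case the input is transformed by: reverse the string, then shift every letter 3 places backward in the alphabet (wrapping around).
"izntgrgnkc" → "ckngrgtnzi" → "zhkdodqkwf".
(Check on "zsampler": → "relpmasz" → "obimjxpw" ✓)

zhkdodqkwf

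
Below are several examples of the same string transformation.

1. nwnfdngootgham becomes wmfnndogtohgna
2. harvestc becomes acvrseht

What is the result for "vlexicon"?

lnxecivo

Each output is the input with this applied: swap the first and last characters, then swap each adjacent pair of characters (1↔2, 3↔4, ...).
Working it through for "vlexicon": intermediate "nlexicov", final "lnxecivo".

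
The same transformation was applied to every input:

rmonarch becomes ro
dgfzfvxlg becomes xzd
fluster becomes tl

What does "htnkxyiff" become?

ikh

Rule — reverse the string, then keep one character in every 3, starting at position 3 (positions 3rd, 6th, 9th, ...).
Working it through for "htnkxyiff": intermediate "ffiyxknth", final "ikh".
(Check on "rmonarch": → "hcranomr" → "ro" ✓)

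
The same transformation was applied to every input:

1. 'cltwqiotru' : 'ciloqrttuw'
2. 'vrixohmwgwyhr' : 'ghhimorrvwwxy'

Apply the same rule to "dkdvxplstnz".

Each output is the input with this applied: sort the characters into alphabetical order.
On "dkdvxplstnz" that produces "ddklnpstvxz".

ddklnpstvxz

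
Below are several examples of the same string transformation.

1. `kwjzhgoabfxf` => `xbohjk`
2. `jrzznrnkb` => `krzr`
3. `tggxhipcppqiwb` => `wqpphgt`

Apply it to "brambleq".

ebab

In each case the input is transformed by: reverse the string, then keep every other character starting from the second (positions 2nd, 4th, 6th, ...).
"brambleq" → "ebab".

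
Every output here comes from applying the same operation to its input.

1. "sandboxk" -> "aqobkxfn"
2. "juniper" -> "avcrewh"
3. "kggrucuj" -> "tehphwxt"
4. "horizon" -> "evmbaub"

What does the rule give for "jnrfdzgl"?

What's happening: move the first 2 characters to the end (rotate left by 2), then shift every letter 13 places forward in the alphabet (wrapping around) — i.e. ROT13.
Working it through for "jnrfdzgl": intermediate "rfdzgljn", final "esqmtywa".

esqmtywa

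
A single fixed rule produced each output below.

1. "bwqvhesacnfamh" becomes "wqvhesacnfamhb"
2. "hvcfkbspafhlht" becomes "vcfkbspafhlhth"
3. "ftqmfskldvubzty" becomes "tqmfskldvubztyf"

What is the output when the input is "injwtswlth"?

In each case the input is transformed by: move the first character to the end.
Doing the same to "injwtswlth": "njwtswlthi".

njwtswlthi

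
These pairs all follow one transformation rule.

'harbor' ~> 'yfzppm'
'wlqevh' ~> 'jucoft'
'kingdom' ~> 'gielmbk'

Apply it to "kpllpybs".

What's happening: shift every letter 2 places backward in the alphabet (wrapping around), then swap each adjacent pair of characters (1↔2, 3↔4, ...).
"kpllpybs" → "injjnwzq" → "nijjwnqz".

nijjwnqz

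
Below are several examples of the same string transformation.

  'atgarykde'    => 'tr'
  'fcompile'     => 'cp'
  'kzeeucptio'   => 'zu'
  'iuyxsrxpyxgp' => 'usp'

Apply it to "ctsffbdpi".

tf

The transformation: keep one character in every 3, starting at position 2 (positions 2nd, 5th, 8th, ...), then delete the last character.
Applying both steps to "ctsffbdpi": "tfp", then "tf".
(Check on "kzeeucptio": → "zut" → "zu" ✓)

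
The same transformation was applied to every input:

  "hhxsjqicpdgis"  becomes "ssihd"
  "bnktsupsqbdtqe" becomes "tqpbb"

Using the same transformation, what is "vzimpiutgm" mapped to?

vumm

What's happening: keep one character in every 3, starting at position 1 (positions 1st, 4th, 7th, ...), then sort the characters into reverse alphabetical order.
"vzimpiutgm" → "vmum" → "vumm".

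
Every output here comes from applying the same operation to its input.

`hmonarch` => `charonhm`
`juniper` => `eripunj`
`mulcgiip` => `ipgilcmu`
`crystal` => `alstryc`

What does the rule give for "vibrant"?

ntraibv

What's happening: reverse the string, then swap each adjacent pair of characters (1↔2, 3↔4, ...).
On "vibrant": the first step gives "tnarbiv", and the second then gives "ntraibv".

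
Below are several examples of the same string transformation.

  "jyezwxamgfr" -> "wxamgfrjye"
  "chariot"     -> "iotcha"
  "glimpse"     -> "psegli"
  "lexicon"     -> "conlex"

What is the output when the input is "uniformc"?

The pattern: move the first 3 characters to the end (rotate left by 3), then delete the first character.
For "uniformc", step one produces "formcuni"; step two turns that into "ormcuni".

ormcuni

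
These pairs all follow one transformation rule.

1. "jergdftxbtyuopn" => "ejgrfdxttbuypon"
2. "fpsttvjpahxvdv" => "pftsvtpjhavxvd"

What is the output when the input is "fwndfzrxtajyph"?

The rule is to swap each adjacent pair of characters (1↔2, 3↔4, ...).
Doing the same to "fwndfzrxtajyph": "wfdnzfxratyjhp".

wfdnzfxratyjhp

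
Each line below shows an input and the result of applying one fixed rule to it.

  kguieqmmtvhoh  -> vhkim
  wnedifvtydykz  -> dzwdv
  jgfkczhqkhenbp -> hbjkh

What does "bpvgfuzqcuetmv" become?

Looking at the pairs, the operation is to keep one character in every 3, starting at position 1 (positions 1st, 4th, 7th, ...), then move the first 3 characters to the end (rotate left by 3).
On "bpvgfuzqcuetmv": the first step gives "bgzum", and the second then gives "umbgz".

umbgz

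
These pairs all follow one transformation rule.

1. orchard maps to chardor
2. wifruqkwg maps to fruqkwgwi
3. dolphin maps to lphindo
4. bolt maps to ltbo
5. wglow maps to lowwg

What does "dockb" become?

The pattern: move the first 2 characters to the end (rotate left by 2).
So "dockb" becomes "ckbdo".

ckbdo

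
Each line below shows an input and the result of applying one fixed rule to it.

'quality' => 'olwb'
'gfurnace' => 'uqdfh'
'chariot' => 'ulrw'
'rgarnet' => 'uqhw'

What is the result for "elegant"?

jdqw

The rule is to delete the first 3 characters, then shift every letter 3 places forward in the alphabet (wrapping around).
Working it through for "elegant": intermediate "gant", final "jdqw".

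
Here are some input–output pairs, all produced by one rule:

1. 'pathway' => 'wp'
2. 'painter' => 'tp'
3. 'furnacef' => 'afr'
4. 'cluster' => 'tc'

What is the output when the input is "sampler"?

Rule — move the first 3 characters to the end (rotate left by 3), then keep one character in every 3, starting at position 2 (positions 2nd, 5th, 8th, ...).
For "sampler", step one produces "plersam"; step two turns that into "ls".

ls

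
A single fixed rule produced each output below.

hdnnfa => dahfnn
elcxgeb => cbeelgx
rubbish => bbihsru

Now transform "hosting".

In each case the input is transformed by: sort the characters into alphabetical order, then swap each adjacent pair of characters (1↔2, 3↔4, ...).
On "hosting": the first step gives "ghinost", and the second then gives "hgnisot".

hgnisot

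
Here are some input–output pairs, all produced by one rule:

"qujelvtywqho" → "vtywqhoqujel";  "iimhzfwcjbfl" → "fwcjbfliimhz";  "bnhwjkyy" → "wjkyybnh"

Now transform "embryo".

bryoem

In each case the input is transformed by: move the last character to the front, then swap the front and back halves of the string.
Starting from "embryo": after the first operation, "oembry"; after the second, "bryoem".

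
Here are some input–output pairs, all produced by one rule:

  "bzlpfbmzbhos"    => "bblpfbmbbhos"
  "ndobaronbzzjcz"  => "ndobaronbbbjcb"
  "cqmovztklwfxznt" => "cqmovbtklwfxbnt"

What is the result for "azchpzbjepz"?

abchpbbjepb

Rule — replace every "z" with "b".
Doing the same to "azchpzbjepz": "abchpbbjepb".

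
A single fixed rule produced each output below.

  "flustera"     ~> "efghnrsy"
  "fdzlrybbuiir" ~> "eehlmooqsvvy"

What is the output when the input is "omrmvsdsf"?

Rule — shift every letter 13 places forward in the alphabet (wrapping around) — i.e. ROT13, then sort the characters into alphabetical order.
"omrmvsdsf" → "bzezifqfs" → "beffiqszz".

beffiqszz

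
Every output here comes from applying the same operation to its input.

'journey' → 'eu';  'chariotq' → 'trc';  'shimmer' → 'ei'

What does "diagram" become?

aa

Rule — reverse the string, then keep one character in every 3, starting at position 2 (positions 2nd, 5th, 8th, ...).
On "diagram": the first step gives "margaid", and the second then gives "aa".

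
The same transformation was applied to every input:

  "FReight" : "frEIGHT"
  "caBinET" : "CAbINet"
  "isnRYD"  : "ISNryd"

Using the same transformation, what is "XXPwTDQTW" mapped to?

xxpWtdqtw

The pattern: flip the case of every letter.
"XXPwTDQTW" → "xxpWtdqtw".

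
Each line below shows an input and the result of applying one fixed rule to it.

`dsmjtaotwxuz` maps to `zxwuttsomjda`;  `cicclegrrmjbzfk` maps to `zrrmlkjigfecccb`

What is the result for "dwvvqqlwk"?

wwvvqqlkd

Looking at the pairs, the operation is to sort the characters into reverse alphabetical order.
For "dwvvqqlwk" the result is "wwvvqqlkd".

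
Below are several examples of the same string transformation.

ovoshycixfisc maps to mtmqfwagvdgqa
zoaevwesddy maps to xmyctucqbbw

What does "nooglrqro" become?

Each output is the input with this applied: shift every letter 2 places backward in the alphabet (wrapping around).
So "nooglrqro" becomes "lmmejpopm".

lmmejpopm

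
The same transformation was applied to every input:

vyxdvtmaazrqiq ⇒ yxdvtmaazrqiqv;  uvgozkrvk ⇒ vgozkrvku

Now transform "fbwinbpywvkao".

What's happening: move the first character to the end.
"fbwinbpywvkao" → "bwinbpywvkaof".

bwinbpywvkaof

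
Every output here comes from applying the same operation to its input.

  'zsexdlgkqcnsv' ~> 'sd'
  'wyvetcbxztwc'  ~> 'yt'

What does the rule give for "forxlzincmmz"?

ol

The pattern: keep one character in every 3, starting at position 2 (positions 2nd, 5th, 8th, ...), then delete the last 2 characters.
"forxlzincmmz" → "ol".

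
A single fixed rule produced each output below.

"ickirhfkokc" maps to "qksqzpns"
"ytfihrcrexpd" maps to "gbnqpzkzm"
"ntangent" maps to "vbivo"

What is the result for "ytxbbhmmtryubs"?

gbfjjpuubzg

The rule is to delete the last 3 characters, then shift every letter 8 places forward in the alphabet (wrapping around).
Starting from "ytxbbhmmtryubs": after the first operation, "ytxbbhmmtry"; after the second, "gbfjjpuubzg".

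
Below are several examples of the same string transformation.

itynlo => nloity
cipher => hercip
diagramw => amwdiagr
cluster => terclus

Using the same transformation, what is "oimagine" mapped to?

What's happening: move the last 3 characters to the front (rotate right by 3).
On "oimagine" that produces "ineoimag".

ineoimag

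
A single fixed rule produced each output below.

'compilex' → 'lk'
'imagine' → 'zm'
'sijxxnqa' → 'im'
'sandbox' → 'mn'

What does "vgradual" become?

In each case the input is transformed by: shift every letter 1 place backward in the alphabet (wrapping around), then keep one character in every 3, starting at position 3 (positions 3rd, 6th, 9th, ...).
Applying both steps to "vgradual": "ufqzctzk", then "qt".
(Check on "sandbox": → "rzmcanw" → "mn" ✓)

qt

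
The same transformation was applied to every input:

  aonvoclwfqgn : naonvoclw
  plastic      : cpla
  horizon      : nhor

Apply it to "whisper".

Each output is the input with this applied: move the last character to the front, then delete the last 3 characters.
"whisper" → "rwhispe" → "rwhi".
(Check on "plastic": → "cplasti" → "cpla" ✓)

rwhi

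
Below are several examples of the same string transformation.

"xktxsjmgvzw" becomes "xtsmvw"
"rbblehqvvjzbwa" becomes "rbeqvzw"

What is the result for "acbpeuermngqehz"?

The transformation: keep every other character starting from the first (positions 1st, 3rd, 5th, ...).
For "acbpeuermngqehz" the result is "abeemgez".

abeemgez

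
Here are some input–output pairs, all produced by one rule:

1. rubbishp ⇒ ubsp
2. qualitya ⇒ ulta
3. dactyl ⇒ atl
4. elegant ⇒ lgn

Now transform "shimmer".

In each case the input is transformed by: keep every other character starting from the second (positions 2nd, 4th, 6th, ...).
Doing the same to "shimmer": "hme".

hme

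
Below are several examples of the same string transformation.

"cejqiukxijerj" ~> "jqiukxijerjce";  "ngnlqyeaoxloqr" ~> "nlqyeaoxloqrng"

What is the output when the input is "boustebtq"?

ustebtqbo

The pattern: move the first 2 characters to the end (rotate left by 2).
Applying that to "boustebtq" gives "ustebtqbo".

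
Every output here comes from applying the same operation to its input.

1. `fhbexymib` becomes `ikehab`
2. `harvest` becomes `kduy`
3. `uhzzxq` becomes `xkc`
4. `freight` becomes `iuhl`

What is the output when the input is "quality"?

txdo

In each case the input is transformed by: delete the last 3 characters, then shift every letter 3 places forward in the alphabet (wrapping around).
Applying both steps to "quality": "qual", then "txdo".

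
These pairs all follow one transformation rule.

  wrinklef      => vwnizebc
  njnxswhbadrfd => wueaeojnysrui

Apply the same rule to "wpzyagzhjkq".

bhngqprxqya

What's happening: shift every letter 9 places backward in the alphabet (wrapping around), then move the last 2 characters to the front (rotate right by 2).
"wpzyagzhjkq" → "ngqprxqyabh" → "bhngqprxqya".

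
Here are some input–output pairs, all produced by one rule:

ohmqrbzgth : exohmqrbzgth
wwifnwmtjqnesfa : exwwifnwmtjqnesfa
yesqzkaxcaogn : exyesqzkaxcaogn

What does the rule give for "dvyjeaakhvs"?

exdvyjeaakhvs

Looking at the pairs, the operation is to prepend "ex".
Applying that to "dvyjeaakhvs" gives "exdvyjeaakhvs".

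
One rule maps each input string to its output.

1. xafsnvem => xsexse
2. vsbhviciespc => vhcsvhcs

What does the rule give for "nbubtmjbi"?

nbjnbj

Each output is the input with this applied: keep one character in every 3, starting at position 1 (positions 1st, 4th, 7th, ...), then write the whole string twice.
Applying both steps to "nbubtmjbi": "nbj", then "nbjnbj".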